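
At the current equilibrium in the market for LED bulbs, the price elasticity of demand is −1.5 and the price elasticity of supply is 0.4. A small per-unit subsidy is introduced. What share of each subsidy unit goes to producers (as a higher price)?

For a small subsidy around the equilibrium, the benefit split depends on the relative slopes, which at a point are proportional to the elasticities.
Buyer share = εs/(εs + |εd|) = 0.4/(0.4 + 1.5) = 4/19; seller share = |εd|/(εs + |εd|) = 15/19.
So producers capture 15/19 of the subsidy.

Producer share = 15/19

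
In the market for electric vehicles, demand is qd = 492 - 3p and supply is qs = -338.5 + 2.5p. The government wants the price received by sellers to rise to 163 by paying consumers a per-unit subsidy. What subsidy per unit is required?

Required subsidy s = 22 per unit

At a seller price of 163, quantity supplied is -338.5 + 2.5·163 = 69.
Buyers absorb 69 only when they pay pb with 492 − 3·pb = 69, i.e. pb = 141.
s = ps − pb = 163 − 141 = 22.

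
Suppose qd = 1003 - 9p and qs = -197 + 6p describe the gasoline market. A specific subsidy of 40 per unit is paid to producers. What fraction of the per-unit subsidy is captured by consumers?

Pre-subsidy: 1003 - 9p = -197 + 6p gives p* = 80, q* = 283.
With the subsidy, sellers receive ps = pb + 40 for each unit, where pb is the price buyers pay.
Supply in terms of pb becomes qs = -197 + 6(pb + 40) = 43 + 6pb. Setting this equal to demand: 1003 - 9pb = 43 + 6pb, so pb = 64.
Sellers receive ps = 64 + 40 = 104; q' = 1003 − 9·64 = 427.
Buyers' price falls by p* − pb = 80 − 64 = 16; sellers' price rises by ps − p* = 104 − 80 = 24.
So consumers capture 16/40 = 0.4 of each unit of subsidy.

Consumer share = 0.4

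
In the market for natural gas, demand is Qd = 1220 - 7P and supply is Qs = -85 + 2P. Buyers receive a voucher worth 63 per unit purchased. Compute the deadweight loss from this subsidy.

Pre-subsidy: 1220 - 7P = -85 + 2P gives P* = 145, Q* = 205.
With the rebate, buyers effectively pay Pb = Ps − 63, where Ps is the price sellers receive.
Demand in terms of Ps becomes Qd = 1220 − 7(Ps − 63) = 1661 - 7Ps. Setting this equal to supply: 1661 - 7Ps = -85 + 2Ps, so Ps = 194.
Buyers pay Pb = 194 − 63 = 131; Q' = -85 + 2·194 = 303.
The subsidy expands output by 303 − 205 = 98 past the efficient level; on those units the gap between marginal cost and willingness to pay runs from 0 up to 63.
DWL = ½ × 63 × 98 = 3087.

Deadweight loss = 3087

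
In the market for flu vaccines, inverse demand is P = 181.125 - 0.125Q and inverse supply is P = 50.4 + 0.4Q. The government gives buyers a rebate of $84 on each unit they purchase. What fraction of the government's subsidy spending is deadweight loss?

DWL / government spending = 80/409

Pre-subsidy: 181.125 - 0.125Q = 50.4 + 0.4Q gives Q* = 249 and P* = 150.
With the rebate, buyers effectively pay Pb = Ps − 84, where Ps is the price sellers receive.
On the curves, Pb = 181.125 - 0.125Q and Ps = 50.4 + 0.4Q; the wedge Ps − Pb = 84 gives 50.4 + 0.4Q − (181.125 - 0.125Q) = 84, so Q' = 409.
Then Pb = 181.125 − 0.125·409 = 130 and Ps = 50.4 + 0.4·409 = 214.
ΔCS = ½(249 + 409)(150 − 130) = 6580; ΔPS = ½(249 + 409)(214 − 150) = 21056.
Government spending = 84 × 409 = 34356.
DWL = ½ × 84 × (409 − 249) = 6720; fraction = 6720 / 34356 = 80/409.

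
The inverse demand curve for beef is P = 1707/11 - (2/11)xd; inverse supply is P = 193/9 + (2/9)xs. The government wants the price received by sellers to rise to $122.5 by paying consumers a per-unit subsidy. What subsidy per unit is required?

Required subsidy s = $50 per unit

At a seller price of 122.5, quantity supplied is -96.5 + 4.5·122.5 = 454.75.
Buyers absorb 454.75 only when they pay Pb = 1707/11 − (2/11)·454.75 = 72.5.
s = Ps − Pb = 122.5 − 72.5 = 50.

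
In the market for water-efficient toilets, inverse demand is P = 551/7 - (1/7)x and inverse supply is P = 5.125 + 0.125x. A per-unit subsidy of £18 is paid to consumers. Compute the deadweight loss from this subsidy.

Pre-subsidy: 551/7 - (1/7)x = 5.125 + 0.125x gives x* = 4121/15 and P* = 592/15.
With the rebate, buyers effectively pay Pb = Ps − 18, where Ps is the price sellers receive.
On the curves, Pb = 551/7 - (1/7)x and Ps = 5.125 + 0.125x; the wedge Ps − Pb = 18 gives 5.125 + 0.125x − (551/7 - (1/7)x) = 18, so x' = 5129/15.
Then Pb = 551/7 − (1/7)·(5129/15) = 448/15 and Ps = 5.125 + 0.125·(5129/15) = 718/15.
The subsidy expands output by 5129/15 − 4121/15 = 67.2 past the efficient level; on those units the gap between marginal cost and willingness to pay runs from 0 up to 18.
DWL = ½ × 18 × 67.2 = 604.8.

Deadweight loss = £604.8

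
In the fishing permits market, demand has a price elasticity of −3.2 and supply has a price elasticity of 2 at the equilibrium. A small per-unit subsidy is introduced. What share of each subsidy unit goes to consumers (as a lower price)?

Consumer share = 5/13

For a small subsidy around the equilibrium, the benefit split depends on the relative slopes, which at a point are proportional to the elasticities.
Buyer share = εs/(εs + |εd|) = 2/(2 + 3.2) = 5/13; seller share = |εd|/(εs + |εd|) = 8/13.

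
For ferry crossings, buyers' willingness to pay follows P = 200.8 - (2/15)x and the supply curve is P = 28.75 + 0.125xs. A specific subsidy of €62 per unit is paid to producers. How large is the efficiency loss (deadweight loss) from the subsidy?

Deadweight loss = €7440

Pre-subsidy: 200.8 - (2/15)x = 28.75 + 0.125x gives x* = 666 and P* = 112.
With the subsidy, sellers receive Ps = Pb + 62 for each unit, where Pb is the price buyers pay.
On the curves, Pb = 200.8 - (2/15)x and Ps = 28.75 + 0.125x; the wedge Ps − Pb = 62 gives 28.75 + 0.125x − (200.8 - (2/15)x) = 62, so x' = 906.
Then Pb = 200.8 − (2/15)·906 = 80 and Ps = 28.75 + 0.125·906 = 142.
The subsidy expands output by 906 − 666 = 240 past the efficient level; on those units the gap between marginal cost and willingness to pay runs from 0 up to 62.
DWL = ½ × 62 × 240 = 7440.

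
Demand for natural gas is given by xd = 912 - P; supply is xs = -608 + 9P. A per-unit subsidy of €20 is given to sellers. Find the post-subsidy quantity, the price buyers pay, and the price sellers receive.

Pre-subsidy: 912 - P = -608 + 9P gives P* = 152, x* = 760.
With the subsidy, sellers receive Ps = Pb + 20 for each unit, where Pb is the price buyers pay.
Supply in terms of Pb becomes xs = -608 + 9(Pb + 20) = -428 + 9Pb. Setting this equal to demand: 912 - Pb = -428 + 9Pb, so Pb = 134.
Sellers receive Ps = 134 + 20 = 154; x' = 912 − 1·134 = 778.

x' = 778; buyers pay €134; sellers receive €154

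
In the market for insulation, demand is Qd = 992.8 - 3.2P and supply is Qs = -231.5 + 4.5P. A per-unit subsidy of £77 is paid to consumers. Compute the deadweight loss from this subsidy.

Deadweight loss = £5544

Pre-subsidy: 992.8 - 3.2P = -231.5 + 4.5P gives P* = 159, Q* = 484.
With the rebate, buyers effectively pay Pb = Ps − 77, where Ps is the price sellers receive.
Demand in terms of Ps becomes Qd = 992.8 − 3.2(Ps − 77) = 1239.2 - 3.2Ps. Setting this equal to supply: 1239.2 - 3.2Ps = -231.5 + 4.5Ps, so Ps = 191.
Buyers pay Pb = 191 − 77 = 114; Q' = -231.5 + 4.5·191 = 628.
The subsidy expands output by 628 − 484 = 144 past the efficient level; on those units the gap between marginal cost and willingness to pay runs from 0 up to 77.
DWL = ½ × 77 × 144 = 5544.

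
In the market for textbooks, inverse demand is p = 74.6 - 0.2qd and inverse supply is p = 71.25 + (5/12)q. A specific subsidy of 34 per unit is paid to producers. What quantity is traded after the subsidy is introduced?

q' = 2241/37

Pre-subsidy: 74.6 - 0.2q = 71.25 + (5/12)q gives q* = 201/37 and p* = 2720/37.
With the subsidy, sellers receive ps = pb + 34 for each unit, where pb is the price buyers pay.
On the curves, pb = 74.6 - 0.2q and ps = 71.25 + (5/12)q; the wedge ps − pb = 34 gives 71.25 + (5/12)q − (74.6 - 0.2q) = 34, so q' = 2241/37.
Then pb = 74.6 − 0.2·(2241/37) = 2312/37 and ps = 71.25 + (5/12)·(2241/37) = 3570/37.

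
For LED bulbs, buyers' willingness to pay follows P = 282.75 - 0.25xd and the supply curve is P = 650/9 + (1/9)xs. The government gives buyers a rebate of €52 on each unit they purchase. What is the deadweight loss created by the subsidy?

Deadweight loss = €3744

Pre-subsidy: 282.75 - 0.25x = 650/9 + (1/9)x gives x* = 583 and P* = 137.
With the rebate, buyers effectively pay Pb = Ps − 52, where Ps is the price sellers receive.
On the curves, Pb = 282.75 - 0.25x and Ps = 650/9 + (1/9)x; the wedge Ps − Pb = 52 gives 650/9 + (1/9)x − (282.75 - 0.25x) = 52, so x' = 727.
Then Pb = 282.75 − 0.25·727 = 101 and Ps = 650/9 + (1/9)·727 = 153.
The subsidy expands output by 727 − 583 = 144 past the efficient level; on those units the gap between marginal cost and willingness to pay runs from 0 up to 52.
DWL = ½ × 52 × 144 = 3744.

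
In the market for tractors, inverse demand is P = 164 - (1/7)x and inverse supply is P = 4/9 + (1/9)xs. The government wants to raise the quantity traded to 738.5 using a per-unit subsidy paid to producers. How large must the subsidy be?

Required subsidy s = 24 per unit

At x = 738.5, from the demand curve buyers pay Pb = 164 − (1/7)·738.5 = 58.5; from the supply curve sellers need Ps = 4/9 + (1/9)·738.5 = 82.5.
The subsidy must fill the gap: s = Ps − Pb = 82.5 − 58.5 = 24.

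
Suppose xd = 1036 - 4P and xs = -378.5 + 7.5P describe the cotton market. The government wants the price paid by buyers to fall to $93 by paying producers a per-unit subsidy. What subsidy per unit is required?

Required subsidy s = $46 per unit

At a buyer price of 93, quantity demanded is 1036 − 4·93 = 664.
Sellers supply 664 only when they receive Ps with -378.5 + 7.5·Ps = 664, i.e. Ps = 139.
s = Ps − Pb = 139 − 93 = 46.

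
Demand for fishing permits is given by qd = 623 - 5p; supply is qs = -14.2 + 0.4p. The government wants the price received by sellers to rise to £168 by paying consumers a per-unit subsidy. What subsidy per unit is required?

At a seller price of 168, quantity supplied is -14.2 + 0.4·168 = 53.
Buyers absorb 53 only when they pay pb with 623 − 5·pb = 53, i.e. pb = 114.
s = ps − pb = 168 − 114 = 54.

Required subsidy s = £54 per unit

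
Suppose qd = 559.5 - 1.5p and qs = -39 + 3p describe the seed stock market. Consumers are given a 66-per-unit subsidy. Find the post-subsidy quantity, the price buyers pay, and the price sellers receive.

Pre-subsidy: 559.5 - 1.5p = -39 + 3p gives p* = 133, q* = 360.
With the rebate, buyers effectively pay pb = ps − 66, where ps is the price sellers receive.
Demand in terms of ps becomes qd = 559.5 − 1.5(ps − 66) = 658.5 - 1.5ps. Setting this equal to supply: 658.5 - 1.5ps = -39 + 3ps, so ps = 155.
Buyers pay pb = 155 − 66 = 89; q' = -39 + 3·155 = 426.

q' = 426; buyers pay 89; sellers receive 155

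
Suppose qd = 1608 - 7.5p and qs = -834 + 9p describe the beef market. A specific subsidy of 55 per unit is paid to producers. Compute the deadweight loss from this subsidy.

Deadweight loss = 6187.5

Pre-subsidy: 1608 - 7.5p = -834 + 9p gives p* = 148, q* = 498.
With the subsidy, sellers receive ps = pb + 55 for each unit, where pb is the price buyers pay.
Supply in terms of pb becomes qs = -834 + 9(pb + 55) = -339 + 9pb. Setting this equal to demand: 1608 - 7.5pb = -339 + 9pb, so pb = 118.
Sellers receive ps = 118 + 55 = 173; q' = 1608 − 7.5·118 = 723.
The subsidy expands output by 723 − 498 = 225 past the efficient level; on those units the gap between marginal cost and willingness to pay runs from 0 up to 55.
DWL = ½ × 55 × 225 = 6187.5.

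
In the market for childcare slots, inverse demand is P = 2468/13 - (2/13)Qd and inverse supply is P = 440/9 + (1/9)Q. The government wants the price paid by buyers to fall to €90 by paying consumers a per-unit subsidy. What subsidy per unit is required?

Required subsidy s = €31 per unit

At a buyer price of 90, quantity demanded is 1234 − 6.5·90 = 649.
Sellers supply 649 only when they receive Ps = 440/9 + (1/9)·649 = 121.
s = Ps − Pb = 121 − 90 = 31.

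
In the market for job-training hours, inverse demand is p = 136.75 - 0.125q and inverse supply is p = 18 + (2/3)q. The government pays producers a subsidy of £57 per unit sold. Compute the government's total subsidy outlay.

Pre-subsidy: 136.75 - 0.125q = 18 + (2/3)q gives q* = 150 and p* = 118.
With the subsidy, sellers receive ps = pb + 57 for each unit, where pb is the price buyers pay.
On the curves, pb = 136.75 - 0.125q and ps = 18 + (2/3)q; the wedge ps − pb = 57 gives 18 + (2/3)q − (136.75 - 0.125q) = 57, so q' = 222.
Then pb = 136.75 − 0.125·222 = 109 and ps = 18 + (2/3)·222 = 166.
Government outlay = subsidy × quantity = 57 × 222 = 12654.

Government cost = £12654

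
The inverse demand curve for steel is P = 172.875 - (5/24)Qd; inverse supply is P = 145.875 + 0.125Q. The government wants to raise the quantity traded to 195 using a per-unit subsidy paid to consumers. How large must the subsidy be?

At Q = 195, from the demand curve buyers pay Pb = 172.875 − (5/24)·195 = 132.25; from the supply curve sellers need Ps = 145.875 + 0.125·195 = 170.25.
The subsidy must fill the gap: s = Ps − Pb = 170.25 − 132.25 = 38.

Required subsidy s = 38 per unit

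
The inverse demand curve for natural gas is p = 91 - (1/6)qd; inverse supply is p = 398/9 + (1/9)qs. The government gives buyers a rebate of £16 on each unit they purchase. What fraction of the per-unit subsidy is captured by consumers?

Pre-subsidy: 91 - (1/6)q = 398/9 + (1/9)q gives q* = 168.4 and p* = 944/15.
With the rebate, buyers effectively pay pb = ps − 16, where ps is the price sellers receive.
On the curves, pb = 91 - (1/6)q and ps = 398/9 + (1/9)q; the wedge ps − pb = 16 gives 398/9 + (1/9)q − (91 - (1/6)q) = 16, so q' = 226.
Then pb = 91 − (1/6)·226 = 160/3 and ps = 398/9 + (1/9)·226 = 208/3.
Buyers' price falls by p* − pb = 944/15 − 160/3 = 9.6; sellers' price rises by ps − p* = 208/3 − 944/15 = 6.4.
So consumers capture 9.6/16 = 0.6 of each unit of subsidy.

Consumer share = 0.6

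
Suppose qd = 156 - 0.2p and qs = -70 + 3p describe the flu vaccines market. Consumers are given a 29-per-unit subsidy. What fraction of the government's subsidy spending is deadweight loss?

Pre-subsidy: 156 - 0.2p = -70 + 3p gives p* = 70.625, q* = 141.875.
With the rebate, buyers effectively pay pb = ps − 29, where ps is the price sellers receive.
Demand in terms of ps becomes qd = 156 − 0.2(ps − 29) = 161.8 - 0.2ps. Setting this equal to supply: 161.8 - 0.2ps = -70 + 3ps, so ps = 72.4375.
Buyers pay pb = 72.4375 − 29 = 43.4375; q' = -70 + 3·72.4375 = 147.3125.
ΔCS = ½(141.875 + 147.3125)(70.625 − 43.4375) = 3931.142578125; ΔPS = ½(141.875 + 147.3125)(72.4375 − 70.625) = 262.076171875.
Government spending = 29 × 147.3125 = 4272.0625.
DWL = ½ × 29 × (147.3125 − 141.875) = 78.84375; fraction = 78.84375 / 4272.0625 = 87/4714.

DWL / government spending = 87/4714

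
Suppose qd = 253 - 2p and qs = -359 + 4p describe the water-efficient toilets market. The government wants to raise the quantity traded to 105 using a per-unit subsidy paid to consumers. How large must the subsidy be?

At q = 105, invert demand for the buyer price: pb = (253 − 105)/2 = 74; invert supply for the seller price: ps = (105 − (-359))/4 = 116.
The subsidy must fill the gap: s = ps − pb = 116 − 74 = 42.

Required subsidy s = 42 per unit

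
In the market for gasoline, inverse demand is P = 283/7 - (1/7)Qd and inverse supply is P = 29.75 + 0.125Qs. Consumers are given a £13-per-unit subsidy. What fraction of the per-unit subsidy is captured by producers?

Producer share = 7/15

Pre-subsidy: 283/7 - (1/7)Q = 29.75 + 0.125Q gives Q* = 598/15 and P* = 521/15.
With the rebate, buyers effectively pay Pb = Ps − 13, where Ps is the price sellers receive.
On the curves, Pb = 283/7 - (1/7)Q and Ps = 29.75 + 0.125Q; the wedge Ps − Pb = 13 gives 29.75 + 0.125Q − (283/7 - (1/7)Q) = 13, so Q' = 88.4.
Then Pb = 283/7 − (1/7)·88.4 = 27.8 and Ps = 29.75 + 0.125·88.4 = 40.8.
Buyers' price falls by P* − Pb = 521/15 − 27.8 = 104/15; sellers' price rises by Ps − P* = 40.8 − 521/15 = 91/15.
So producers capture (91/15)/13 = 7/15 of each unit of subsidy.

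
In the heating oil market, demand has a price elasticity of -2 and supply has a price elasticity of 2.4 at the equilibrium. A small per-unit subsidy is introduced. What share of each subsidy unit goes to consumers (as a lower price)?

For a small subsidy around the equilibrium, the benefit split depends on the relative slopes, which at a point are proportional to the elasticities.
Buyer share = εs/(εs + |εd|) = 2.4/(2.4 + 2) = 6/11; seller share = |εd|/(εs + |εd|) = 5/11.

Consumer share = 6/11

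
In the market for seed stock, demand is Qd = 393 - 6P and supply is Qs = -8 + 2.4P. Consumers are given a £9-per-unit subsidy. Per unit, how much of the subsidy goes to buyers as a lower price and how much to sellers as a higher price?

Buyers gain 18/7 per unit; sellers gain 45/7 per unit

Pre-subsidy: 393 - 6P = -8 + 2.4P gives P* = 2005/42, Q* = 746/7.
With the rebate, buyers effectively pay Pb = Ps − 9, where Ps is the price sellers receive.
Demand in terms of Ps becomes Qd = 393 − 6(Ps − 9) = 447 - 6Ps. Setting this equal to supply: 447 - 6Ps = -8 + 2.4Ps, so Ps = 325/6.
Buyers pay Pb = 325/6 − 9 = 271/6; Q' = -8 + 2.4·(325/6) = 122.
Buyers' price falls by P* − Pb = 2005/42 − 271/6 = 18/7; sellers' price rises by Ps − P* = 325/6 − 2005/42 = 45/7.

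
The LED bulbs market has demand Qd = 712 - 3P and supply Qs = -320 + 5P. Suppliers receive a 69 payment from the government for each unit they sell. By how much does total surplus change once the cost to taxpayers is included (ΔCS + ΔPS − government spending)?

Net change in total surplus = -4463.4375

Pre-subsidy: 712 - 3P = -320 + 5P gives P* = 129, Q* = 325.
With the subsidy, sellers receive Ps = Pb + 69 for each unit, where Pb is the price buyers pay.
Supply in terms of Pb becomes Qs = -320 + 5(Pb + 69) = 25 + 5Pb. Setting this equal to demand: 712 - 3Pb = 25 + 5Pb, so Pb = 85.875.
Sellers receive Ps = 85.875 + 69 = 154.875; Q' = 712 − 3·85.875 = 454.375.
ΔCS = ½(325 + 454.375)(129 − 85.875) = 16805.2734375; ΔPS = ½(325 + 454.375)(154.875 − 129) = 10083.1640625.
Government spending = 69 × 454.375 = 31351.875.
Net change = 16805.2734375 + 10083.1640625 − 31351.875 = -4463.4375. The loss equals the DWL triangle ½·69·129.375.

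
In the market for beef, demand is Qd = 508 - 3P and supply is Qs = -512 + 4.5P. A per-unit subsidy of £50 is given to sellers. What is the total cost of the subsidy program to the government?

Pre-subsidy: 508 - 3P = -512 + 4.5P gives P* = 136, Q* = 100.
With the subsidy, sellers receive Ps = Pb + 50 for each unit, where Pb is the price buyers pay.
Supply in terms of Pb becomes Qs = -512 + 4.5(Pb + 50) = -287 + 4.5Pb. Setting this equal to demand: 508 - 3Pb = -287 + 4.5Pb, so Pb = 106.
Sellers receive Ps = 106 + 50 = 156; Q' = 508 − 3·106 = 190.
Government outlay = subsidy × quantity = 50 × 190 = 9500.

Government cost = £9500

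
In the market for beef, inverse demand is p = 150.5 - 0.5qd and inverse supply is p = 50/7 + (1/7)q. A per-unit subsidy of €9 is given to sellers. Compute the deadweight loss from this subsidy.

Deadweight loss = €63

Pre-subsidy: 150.5 - 0.5q = 50/7 + (1/7)q gives q* = 223 and p* = 39.
With the subsidy, sellers receive ps = pb + 9 for each unit, where pb is the price buyers pay.
On the curves, pb = 150.5 - 0.5q and ps = 50/7 + (1/7)q; the wedge ps − pb = 9 gives 50/7 + (1/7)q − (150.5 - 0.5q) = 9, so q' = 237.
Then pb = 150.5 − 0.5·237 = 32 and ps = 50/7 + (1/7)·237 = 41.
The subsidy expands output by 237 − 223 = 14 past the efficient level; on those units the gap between marginal cost and willingness to pay runs from 0 up to 9.
DWL = ½ × 9 × 14 = 63.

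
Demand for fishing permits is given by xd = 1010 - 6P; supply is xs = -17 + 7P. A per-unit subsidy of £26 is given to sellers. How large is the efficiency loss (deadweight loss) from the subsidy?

Pre-subsidy: 1010 - 6P = -17 + 7P gives P* = 79, x* = 536.
With the subsidy, sellers receive Ps = Pb + 26 for each unit, where Pb is the price buyers pay.
Supply in terms of Pb becomes xs = -17 + 7(Pb + 26) = 165 + 7Pb. Setting this equal to demand: 1010 - 6Pb = 165 + 7Pb, so Pb = 65.
Sellers receive Ps = 65 + 26 = 91; x' = 1010 − 6·65 = 620.
The subsidy expands output by 620 − 536 = 84 past the efficient level; on those units the gap between marginal cost and willingness to pay runs from 0 up to 26.
DWL = ½ × 26 × 84 = 1092.

Deadweight loss = £1092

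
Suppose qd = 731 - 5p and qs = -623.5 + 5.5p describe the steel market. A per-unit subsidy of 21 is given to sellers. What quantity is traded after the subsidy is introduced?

q' = 141

Pre-subsidy: 731 - 5p = -623.5 + 5.5p gives p* = 129, q* = 86.
With the subsidy, sellers receive ps = pb + 21 for each unit, where pb is the price buyers pay.
Supply in terms of pb becomes qs = -623.5 + 5.5(pb + 21) = -508 + 5.5pb. Setting this equal to demand: 731 - 5pb = -508 + 5.5pb, so pb = 118.
Sellers receive ps = 118 + 21 = 139; q' = 731 − 5·118 = 141.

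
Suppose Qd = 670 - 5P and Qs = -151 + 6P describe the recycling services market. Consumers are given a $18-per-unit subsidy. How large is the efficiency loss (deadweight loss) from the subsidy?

Deadweight loss = 4860/11

Pre-subsidy: 670 - 5P = -151 + 6P gives P* = 821/11, Q* = 3265/11.
With the rebate, buyers effectively pay Pb = Ps − 18, where Ps is the price sellers receive.
Demand in terms of Ps becomes Qd = 670 − 5(Ps − 18) = 760 - 5Ps. Setting this equal to supply: 760 - 5Ps = -151 + 6Ps, so Ps = 911/11.
Buyers pay Pb = 911/11 − 18 = 713/11; Q' = -151 + 6·(911/11) = 3805/11.
The subsidy expands output by 3805/11 − 3265/11 = 540/11 past the efficient level; on those units the gap between marginal cost and willingness to pay runs from 0 up to 18.
DWL = ½ × 18 × 540/11 = 4860/11.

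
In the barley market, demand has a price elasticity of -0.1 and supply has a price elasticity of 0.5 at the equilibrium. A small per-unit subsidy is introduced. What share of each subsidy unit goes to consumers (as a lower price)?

For a small subsidy around the equilibrium, the benefit split depends on the relative slopes, which at a point are proportional to the elasticities.
Buyer share = εs/(εs + |εd|) = 0.5/(0.5 + 0.1) = 5/6; seller share = |εd|/(εs + |εd|) = 1/6.

Consumer share = 5/6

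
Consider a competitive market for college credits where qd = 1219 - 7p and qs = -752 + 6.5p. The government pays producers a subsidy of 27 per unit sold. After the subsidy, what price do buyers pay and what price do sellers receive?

Pre-subsidy: 1219 - 7p = -752 + 6.5p gives p* = 146, q* = 197.
With the subsidy, sellers receive ps = pb + 27 for each unit, where pb is the price buyers pay.
Supply in terms of pb becomes qs = -752 + 6.5(pb + 27) = -576.5 + 6.5pb. Setting this equal to demand: 1219 - 7pb = -576.5 + 6.5pb, so pb = 133.
Sellers receive ps = 133 + 27 = 160; q' = 1219 − 7·133 = 288.

Buyers pay 133; sellers receive 160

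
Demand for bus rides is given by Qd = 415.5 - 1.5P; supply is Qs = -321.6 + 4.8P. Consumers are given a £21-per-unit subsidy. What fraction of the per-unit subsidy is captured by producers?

Pre-subsidy: 415.5 - 1.5P = -321.6 + 4.8P gives P* = 117, Q* = 240.
With the rebate, buyers effectively pay Pb = Ps − 21, where Ps is the price sellers receive.
Demand in terms of Ps becomes Qd = 415.5 − 1.5(Ps − 21) = 447 - 1.5Ps. Setting this equal to supply: 447 - 1.5Ps = -321.6 + 4.8Ps, so Ps = 122.
Buyers pay Pb = 122 − 21 = 101; Q' = -321.6 + 4.8·122 = 264.
Buyers' price falls by P* − Pb = 117 − 101 = 16; sellers' price rises by Ps − P* = 122 − 117 = 5.
So producers capture 5/21 = 5/21 of each unit of subsidy.

Producer share = 5/21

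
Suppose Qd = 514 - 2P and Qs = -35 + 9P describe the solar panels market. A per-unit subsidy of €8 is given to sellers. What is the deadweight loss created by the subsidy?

Deadweight loss = 576/11

Pre-subsidy: 514 - 2P = -35 + 9P gives P* = 549/11, Q* = 4556/11.
With the subsidy, sellers receive Ps = Pb + 8 for each unit, where Pb is the price buyers pay.
Supply in terms of Pb becomes Qs = -35 + 9(Pb + 8) = 37 + 9Pb. Setting this equal to demand: 514 - 2Pb = 37 + 9Pb, so Pb = 477/11.
Sellers receive Ps = 477/11 + 8 = 565/11; Q' = 514 − 2·(477/11) = 4700/11.
The subsidy expands output by 4700/11 − 4556/11 = 144/11 past the efficient level; on those units the gap between marginal cost and willingness to pay runs from 0 up to 8.
DWL = ½ × 8 × 144/11 = 576/11.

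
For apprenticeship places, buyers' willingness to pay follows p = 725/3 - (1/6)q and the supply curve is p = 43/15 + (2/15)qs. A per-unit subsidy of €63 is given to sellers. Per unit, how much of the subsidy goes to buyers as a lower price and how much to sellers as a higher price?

Buyers gain €35 per unit; sellers gain €28 per unit

Pre-subsidy: 725/3 - (1/6)q = 43/15 + (2/15)q gives q* = 796 and p* = 109.
With the subsidy, sellers receive ps = pb + 63 for each unit, where pb is the price buyers pay.
On the curves, pb = 725/3 - (1/6)q and ps = 43/15 + (2/15)q; the wedge ps − pb = 63 gives 43/15 + (2/15)q − (725/3 - (1/6)q) = 63, so q' = 1006.
Then pb = 725/3 − (1/6)·1006 = 74 and ps = 43/15 + (2/15)·1006 = 137.
Buyers' price falls by p* − pb = 109 − 74 = 35; sellers' price rises by ps − p* = 137 − 109 = 28.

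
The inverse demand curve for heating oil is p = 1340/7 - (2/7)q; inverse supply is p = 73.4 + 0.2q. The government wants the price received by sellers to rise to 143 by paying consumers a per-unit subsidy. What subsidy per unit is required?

At a seller price of 143, quantity supplied is -367 + 5·143 = 348.
Buyers absorb 348 only when they pay pb = 1340/7 − (2/7)·348 = 92.
s = ps − pb = 143 − 92 = 51.

Required subsidy s = 51 per unit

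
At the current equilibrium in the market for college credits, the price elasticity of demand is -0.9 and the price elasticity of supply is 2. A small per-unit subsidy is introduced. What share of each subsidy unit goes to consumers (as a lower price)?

Consumer share = 20/29

For a small subsidy around the equilibrium, the benefit split depends on the relative slopes, which at a point are proportional to the elasticities.
Buyer share = εs/(εs + |εd|) = 2/(2 + 0.9) = 20/29; seller share = |εd|/(εs + |εd|) = 9/29.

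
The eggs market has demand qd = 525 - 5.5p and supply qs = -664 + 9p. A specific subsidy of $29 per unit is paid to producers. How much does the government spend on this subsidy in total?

Government cost = $5017

Pre-subsidy: 525 - 5.5p = -664 + 9p gives p* = 82, q* = 74.
With the subsidy, sellers receive ps = pb + 29 for each unit, where pb is the price buyers pay.
Supply in terms of pb becomes qs = -664 + 9(pb + 29) = -403 + 9pb. Setting this equal to demand: 525 - 5.5pb = -403 + 9pb, so pb = 64.
Sellers receive ps = 64 + 29 = 93; q' = 525 − 5.5·64 = 173.
Government outlay = subsidy × quantity = 29 × 173 = 5017.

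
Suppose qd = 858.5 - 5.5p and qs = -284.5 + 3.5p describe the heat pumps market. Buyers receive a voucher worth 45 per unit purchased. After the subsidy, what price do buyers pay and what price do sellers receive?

Pre-subsidy: 858.5 - 5.5p = -284.5 + 3.5p gives p* = 127, q* = 160.
With the rebate, buyers effectively pay pb = ps − 45, where ps is the price sellers receive.
Demand in terms of ps becomes qd = 858.5 − 5.5(ps − 45) = 1106 - 5.5ps. Setting this equal to supply: 1106 - 5.5ps = -284.5 + 3.5ps, so ps = 154.5.
Buyers pay pb = 154.5 − 45 = 109.5; q' = -284.5 + 3.5·154.5 = 256.25.

Buyers pay 109.5; sellers receive 154.5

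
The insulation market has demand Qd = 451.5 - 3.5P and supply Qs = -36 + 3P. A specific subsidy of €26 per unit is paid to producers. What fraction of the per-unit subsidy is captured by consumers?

Consumer share = 6/13

Pre-subsidy: 451.5 - 3.5P = -36 + 3P gives P* = 75, Q* = 189.
With the subsidy, sellers receive Ps = Pb + 26 for each unit, where Pb is the price buyers pay.
Supply in terms of Pb becomes Qs = -36 + 3(Pb + 26) = 42 + 3Pb. Setting this equal to demand: 451.5 - 3.5Pb = 42 + 3Pb, so Pb = 63.
Sellers receive Ps = 63 + 26 = 89; Q' = 451.5 − 3.5·63 = 231.
Buyers' price falls by P* − Pb = 75 − 63 = 12; sellers' price rises by Ps − P* = 89 − 75 = 14.
So consumers capture 12/26 = 6/13 of each unit of subsidy.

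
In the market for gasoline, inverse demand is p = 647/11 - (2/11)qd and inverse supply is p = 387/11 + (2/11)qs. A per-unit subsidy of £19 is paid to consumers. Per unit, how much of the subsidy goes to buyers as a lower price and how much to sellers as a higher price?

Buyers gain £9.5 per unit; sellers gain £9.5 per unit

Pre-subsidy: 647/11 - (2/11)q = 387/11 + (2/11)q gives q* = 65 and p* = 47.
With the rebate, buyers effectively pay pb = ps − 19, where ps is the price sellers receive.
On the curves, pb = 647/11 - (2/11)q and ps = 387/11 + (2/11)q; the wedge ps − pb = 19 gives 387/11 + (2/11)q − (647/11 - (2/11)q) = 19, so q' = 117.25.
Then pb = 647/11 − (2/11)·117.25 = 37.5 and ps = 387/11 + (2/11)·117.25 = 56.5.
Buyers' price falls by p* − pb = 47 − 37.5 = 9.5; sellers' price rises by ps − p* = 56.5 − 47 = 9.5.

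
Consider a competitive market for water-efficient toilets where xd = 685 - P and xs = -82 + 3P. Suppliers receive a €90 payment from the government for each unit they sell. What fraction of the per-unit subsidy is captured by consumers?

Pre-subsidy: 685 - P = -82 + 3P gives P* = 191.75, x* = 493.25.
With the subsidy, sellers receive Ps = Pb + 90 for each unit, where Pb is the price buyers pay.
Supply in terms of Pb becomes xs = -82 + 3(Pb + 90) = 188 + 3Pb. Setting this equal to demand: 685 - Pb = 188 + 3Pb, so Pb = 124.25.
Sellers receive Ps = 124.25 + 90 = 214.25; x' = 685 − 1·124.25 = 560.75.
Buyers' price falls by P* − Pb = 191.75 − 124.25 = 67.5; sellers' price rises by Ps − P* = 214.25 − 191.75 = 22.5.
So consumers capture 67.5/90 = 0.75 of each unit of subsidy.

Consumer share = 0.75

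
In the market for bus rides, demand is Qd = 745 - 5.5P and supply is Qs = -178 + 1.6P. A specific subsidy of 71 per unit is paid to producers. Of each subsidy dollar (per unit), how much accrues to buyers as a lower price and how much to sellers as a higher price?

Buyers gain 16 per unit; sellers gain 55 per unit

Pre-subsidy: 745 - 5.5P = -178 + 1.6P gives P* = 130, Q* = 30.
With the subsidy, sellers receive Ps = Pb + 71 for each unit, where Pb is the price buyers pay.
Supply in terms of Pb becomes Qs = -178 + 1.6(Pb + 71) = -64.4 + 1.6Pb. Setting this equal to demand: 745 - 5.5Pb = -64.4 + 1.6Pb, so Pb = 114.
Sellers receive Ps = 114 + 71 = 185; Q' = 745 − 5.5·114 = 118.
Buyers' price falls by P* − Pb = 130 − 114 = 16; sellers' price rises by Ps − P* = 185 − 130 = 55.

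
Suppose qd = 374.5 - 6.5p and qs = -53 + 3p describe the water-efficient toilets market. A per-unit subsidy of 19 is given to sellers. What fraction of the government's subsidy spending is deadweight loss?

Pre-subsidy: 374.5 - 6.5p = -53 + 3p gives p* = 45, q* = 82.
With the subsidy, sellers receive ps = pb + 19 for each unit, where pb is the price buyers pay.
Supply in terms of pb becomes qs = -53 + 3(pb + 19) = 4 + 3pb. Setting this equal to demand: 374.5 - 6.5pb = 4 + 3pb, so pb = 39.
Sellers receive ps = 39 + 19 = 58; q' = 374.5 − 6.5·39 = 121.
ΔCS = ½(82 + 121)(45 − 39) = 609; ΔPS = ½(82 + 121)(58 − 45) = 1319.5.
Government spending = 19 × 121 = 2299.
DWL = ½ × 19 × (121 − 82) = 370.5; fraction = 370.5 / 2299 = 39/242.

DWL / government spending = 39/242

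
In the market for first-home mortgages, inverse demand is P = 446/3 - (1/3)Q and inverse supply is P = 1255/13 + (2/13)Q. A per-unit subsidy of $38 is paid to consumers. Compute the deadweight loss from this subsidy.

Deadweight loss = $1482

Pre-subsidy: 446/3 - (1/3)Q = 1255/13 + (2/13)Q gives Q* = 107 and P* = 113.
With the rebate, buyers effectively pay Pb = Ps − 38, where Ps is the price sellers receive.
On the curves, Pb = 446/3 - (1/3)Q and Ps = 1255/13 + (2/13)Q; the wedge Ps − Pb = 38 gives 1255/13 + (2/13)Q − (446/3 - (1/3)Q) = 38, so Q' = 185.
Then Pb = 446/3 − (1/3)·185 = 87 and Ps = 1255/13 + (2/13)·185 = 125.
The subsidy expands output by 185 − 107 = 78 past the efficient level; on those units the gap between marginal cost and willingness to pay runs from 0 up to 38.
DWL = ½ × 38 × 78 = 1482.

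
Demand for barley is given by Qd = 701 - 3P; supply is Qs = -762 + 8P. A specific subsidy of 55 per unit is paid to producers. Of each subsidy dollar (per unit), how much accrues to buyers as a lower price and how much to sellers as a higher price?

Pre-subsidy: 701 - 3P = -762 + 8P gives P* = 133, Q* = 302.
With the subsidy, sellers receive Ps = Pb + 55 for each unit, where Pb is the price buyers pay.
Supply in terms of Pb becomes Qs = -762 + 8(Pb + 55) = -322 + 8Pb. Setting this equal to demand: 701 - 3Pb = -322 + 8Pb, so Pb = 93.
Sellers receive Ps = 93 + 55 = 148; Q' = 701 − 3·93 = 422.
Buyers' price falls by P* − Pb = 133 − 93 = 40; sellers' price rises by Ps − P* = 148 − 133 = 15.

Buyers gain 40 per unit; sellers gain 15 per unit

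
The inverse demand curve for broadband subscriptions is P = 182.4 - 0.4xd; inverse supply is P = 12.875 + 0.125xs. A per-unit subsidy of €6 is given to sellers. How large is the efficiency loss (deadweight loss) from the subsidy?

Deadweight loss = 240/7

Pre-subsidy: 182.4 - 0.4x = 12.875 + 0.125x gives x* = 6781/21 and P* = 1118/21.
With the subsidy, sellers receive Ps = Pb + 6 for each unit, where Pb is the price buyers pay.
On the curves, Pb = 182.4 - 0.4x and Ps = 12.875 + 0.125x; the wedge Ps − Pb = 6 gives 12.875 + 0.125x − (182.4 - 0.4x) = 6, so x' = 1003/3.
Then Pb = 182.4 − 0.4·(1003/3) = 146/3 and Ps = 12.875 + 0.125·(1003/3) = 164/3.
The subsidy expands output by 1003/3 − 6781/21 = 80/7 past the efficient level; on those units the gap between marginal cost and willingness to pay runs from 0 up to 6.
DWL = ½ × 6 × 80/7 = 240/7.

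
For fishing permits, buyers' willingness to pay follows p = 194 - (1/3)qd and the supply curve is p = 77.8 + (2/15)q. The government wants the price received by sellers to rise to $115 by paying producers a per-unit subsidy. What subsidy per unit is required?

At a seller price of 115, quantity supplied is -583.5 + 7.5·115 = 279.
Buyers absorb 279 only when they pay pb = 194 − (1/3)·279 = 101.
s = ps − pb = 115 − 101 = 14.

Required subsidy s = $14 per unit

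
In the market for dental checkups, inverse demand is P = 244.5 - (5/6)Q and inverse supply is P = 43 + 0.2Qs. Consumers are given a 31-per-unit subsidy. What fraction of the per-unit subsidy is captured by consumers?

Consumer share = 25/31

Pre-subsidy: 244.5 - (5/6)Q = 43 + 0.2Q gives Q* = 195 and P* = 82.
With the rebate, buyers effectively pay Pb = Ps − 31, where Ps is the price sellers receive.
On the curves, Pb = 244.5 - (5/6)Q and Ps = 43 + 0.2Q; the wedge Ps − Pb = 31 gives 43 + 0.2Q − (244.5 - (5/6)Q) = 31, so Q' = 225.
Then Pb = 244.5 − (5/6)·225 = 57 and Ps = 43 + 0.2·225 = 88.
Buyers' price falls by P* − Pb = 82 − 57 = 25; sellers' price rises by Ps − P* = 88 − 82 = 6.
So consumers capture 25/31 = 25/31 of each unit of subsidy.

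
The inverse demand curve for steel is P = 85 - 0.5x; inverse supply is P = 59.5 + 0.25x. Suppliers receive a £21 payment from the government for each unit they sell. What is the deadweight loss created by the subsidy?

Pre-subsidy: 85 - 0.5x = 59.5 + 0.25x gives x* = 34 and P* = 68.
With the subsidy, sellers receive Ps = Pb + 21 for each unit, where Pb is the price buyers pay.
On the curves, Pb = 85 - 0.5x and Ps = 59.5 + 0.25x; the wedge Ps − Pb = 21 gives 59.5 + 0.25x − (85 - 0.5x) = 21, so x' = 62.
Then Pb = 85 − 0.5·62 = 54 and Ps = 59.5 + 0.25·62 = 75.
The subsidy expands output by 62 − 34 = 28 past the efficient level; on those units the gap between marginal cost and willingness to pay runs from 0 up to 21.
DWL = ½ × 21 × 28 = 294.

Deadweight loss = £294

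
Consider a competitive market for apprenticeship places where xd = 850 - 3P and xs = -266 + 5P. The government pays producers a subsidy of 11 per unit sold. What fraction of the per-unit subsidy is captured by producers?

Pre-subsidy: 850 - 3P = -266 + 5P gives P* = 139.5, x* = 431.5.
With the subsidy, sellers receive Ps = Pb + 11 for each unit, where Pb is the price buyers pay.
Supply in terms of Pb becomes xs = -266 + 5(Pb + 11) = -211 + 5Pb. Setting this equal to demand: 850 - 3Pb = -211 + 5Pb, so Pb = 132.625.
Sellers receive Ps = 132.625 + 11 = 143.625; x' = 850 − 3·132.625 = 452.125.
Buyers' price falls by P* − Pb = 139.5 − 132.625 = 6.875; sellers' price rises by Ps − P* = 143.625 − 139.5 = 4.125.
So producers capture 4.125/11 = 0.375 of each unit of subsidy.

Producer share = 0.375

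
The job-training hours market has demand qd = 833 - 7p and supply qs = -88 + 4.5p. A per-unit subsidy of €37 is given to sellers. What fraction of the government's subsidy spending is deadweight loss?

DWL / government spending = 333/2456

Pre-subsidy: 833 - 7p = -88 + 4.5p gives p* = 1842/23, q* = 6265/23.
With the subsidy, sellers receive ps = pb + 37 for each unit, where pb is the price buyers pay.
Supply in terms of pb becomes qs = -88 + 4.5(pb + 37) = 78.5 + 4.5pb. Setting this equal to demand: 833 - 7pb = 78.5 + 4.5pb, so pb = 1509/23.
Sellers receive ps = 1509/23 + 37 = 2360/23; q' = 833 − 7·(1509/23) = 8596/23.
ΔCS = ½(6265/23 + 8596/23)(1842/23 − 1509/23) = 4948713/1058; ΔPS = ½(6265/23 + 8596/23)(2360/23 − 1842/23) = 3848999/529.
Government spending = 37 × 8596/23 = 318052/23.
DWL = ½ × 37 × (8596/23 − 6265/23) = 86247/46; fraction = (86247/46) / (318052/23) = 333/2456.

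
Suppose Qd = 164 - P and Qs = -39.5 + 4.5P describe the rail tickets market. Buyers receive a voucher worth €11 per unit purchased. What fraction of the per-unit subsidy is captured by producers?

Producer share = 2/11

Pre-subsidy: 164 - P = -39.5 + 4.5P gives P* = 37, Q* = 127.
With the rebate, buyers effectively pay Pb = Ps − 11, where Ps is the price sellers receive.
Demand in terms of Ps becomes Qd = 164 − 1(Ps − 11) = 175 - Ps. Setting this equal to supply: 175 - Ps = -39.5 + 4.5Ps, so Ps = 39.
Buyers pay Pb = 39 − 11 = 28; Q' = -39.5 + 4.5·39 = 136.
Buyers' price falls by P* − Pb = 37 − 28 = 9; sellers' price rises by Ps − P* = 39 − 37 = 2.
So producers capture 2/11 = 2/11 of each unit of subsidy.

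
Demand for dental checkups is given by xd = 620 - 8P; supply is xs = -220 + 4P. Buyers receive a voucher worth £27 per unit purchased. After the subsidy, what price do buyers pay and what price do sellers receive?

Pre-subsidy: 620 - 8P = -220 + 4P gives P* = 70, x* = 60.
With the rebate, buyers effectively pay Pb = Ps − 27, where Ps is the price sellers receive.
Demand in terms of Ps becomes xd = 620 − 8(Ps − 27) = 836 - 8Ps. Setting this equal to supply: 836 - 8Ps = -220 + 4Ps, so Ps = 88.
Buyers pay Pb = 88 − 27 = 61; x' = -220 + 4·88 = 132.

Buyers pay £61; sellers receive £88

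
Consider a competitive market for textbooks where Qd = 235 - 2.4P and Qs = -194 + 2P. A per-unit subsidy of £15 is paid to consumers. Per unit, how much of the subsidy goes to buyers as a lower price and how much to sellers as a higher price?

Pre-subsidy: 235 - 2.4P = -194 + 2P gives P* = 97.5, Q* = 1.
With the rebate, buyers effectively pay Pb = Ps − 15, where Ps is the price sellers receive.
Demand in terms of Ps becomes Qd = 235 − 2.4(Ps − 15) = 271 - 2.4Ps. Setting this equal to supply: 271 - 2.4Ps = -194 + 2Ps, so Ps = 2325/22.
Buyers pay Pb = 2325/22 − 15 = 1995/22; Q' = -194 + 2·(2325/22) = 191/11.
Buyers' price falls by P* − Pb = 97.5 − 1995/22 = 75/11; sellers' price rises by Ps − P* = 2325/22 − 97.5 = 90/11.

Buyers gain 75/11 per unit; sellers gain 90/11 per unit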